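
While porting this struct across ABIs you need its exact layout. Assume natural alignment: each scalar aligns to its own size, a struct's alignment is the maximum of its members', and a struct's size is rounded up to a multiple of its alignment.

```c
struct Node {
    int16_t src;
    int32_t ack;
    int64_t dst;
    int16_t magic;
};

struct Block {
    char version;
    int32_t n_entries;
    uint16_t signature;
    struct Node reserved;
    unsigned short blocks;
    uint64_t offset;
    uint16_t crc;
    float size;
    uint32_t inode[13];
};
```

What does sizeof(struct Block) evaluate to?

Node: @0: src [2B, align 2] → 2; +2 pad (align 4); @4: ack [4B, align 4] → 8; @8: dst [8B, align 8] → 16; @16: magic [2B, align 2] → 18; +6 tail pad (align 8); size 24, align 8
@0: version [1B, align 1] → 1
+3 pad (align 4)
@4: n_entries [4B, align 4] → 8
@8: signature [2B, align 2] → 10
+6 pad (align 8)
@16: reserved [24B, align 8] → 40
@40: blocks [2B, align 2] → 42
+6 pad (align 8)
@48: offset [8B, align 8] → 56
@56: crc [2B, align 2] → 58
+2 pad (align 4)
@60: size [4B, align 4] → 64
@64: inode [52B, align 4] → 116
+4 tail pad (align 8)
size 120, align 8

120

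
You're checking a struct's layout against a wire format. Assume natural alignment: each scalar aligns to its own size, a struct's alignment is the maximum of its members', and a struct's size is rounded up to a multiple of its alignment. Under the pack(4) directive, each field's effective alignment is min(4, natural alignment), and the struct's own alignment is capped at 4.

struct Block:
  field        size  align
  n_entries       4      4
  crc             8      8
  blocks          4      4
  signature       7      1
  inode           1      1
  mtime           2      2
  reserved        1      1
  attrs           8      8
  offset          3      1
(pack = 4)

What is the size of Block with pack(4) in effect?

40

0..4  n_entries  (4B, 4-aligned)
4..12  crc  (8B, 4-aligned)
12..16  blocks  (4B, 4-aligned)
16..23  signature  (7B, 1-aligned)
23..24  inode  (1B, 1-aligned)
24..26  mtime  (2B, 2-aligned)
26..27  reserved  (1B, 1-aligned)
27..28  -- padding (1B)
28..36  attrs  (8B, 4-aligned)
36..39  offset  (3B, 1-aligned)
39..40  -- tail padding (1B)
sizeof = 40, alignof = 4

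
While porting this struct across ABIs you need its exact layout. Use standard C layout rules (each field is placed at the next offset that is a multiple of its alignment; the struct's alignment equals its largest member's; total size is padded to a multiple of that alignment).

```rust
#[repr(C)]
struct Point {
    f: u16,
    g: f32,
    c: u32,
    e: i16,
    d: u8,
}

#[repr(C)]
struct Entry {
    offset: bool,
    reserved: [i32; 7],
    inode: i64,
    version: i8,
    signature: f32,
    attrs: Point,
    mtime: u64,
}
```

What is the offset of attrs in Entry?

Point: @0: f [2B, align 2] → 2; +2 pad (align 4); @4: g [4B, align 4] → 8; @8: c [4B, align 4] → 12; @12: e [2B, align 2] → 14; @14: d [1B, align 1] → 15; +1 tail pad (align 4); size 16, align 4
@0: offset [1B, align 1] → 1
+3 pad (align 4)
@4: reserved [28B, align 4] → 32
@32: inode [8B, align 8] → 40
@40: version [1B, align 1] → 41
+3 pad (align 4)
@44: signature [4B, align 4] → 48
@48: attrs [16B, align 4] → 64

48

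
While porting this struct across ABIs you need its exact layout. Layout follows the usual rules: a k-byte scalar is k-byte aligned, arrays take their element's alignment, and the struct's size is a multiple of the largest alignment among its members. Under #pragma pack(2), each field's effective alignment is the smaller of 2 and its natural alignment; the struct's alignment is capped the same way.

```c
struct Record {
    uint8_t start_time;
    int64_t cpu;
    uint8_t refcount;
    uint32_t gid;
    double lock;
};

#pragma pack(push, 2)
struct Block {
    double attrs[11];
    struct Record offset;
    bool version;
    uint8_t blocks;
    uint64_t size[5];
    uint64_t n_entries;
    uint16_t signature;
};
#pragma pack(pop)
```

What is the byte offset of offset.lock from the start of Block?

112

Record: start_time at 0 (size 1, align 1) → ends 1; pad 7 to align 8 for cpu; cpu at 8 (size 8, align 8) → ends 16; refcount at 16 (size 1, align 1) → ends 17; pad 3 to align 4 for gid; gid at 20 (size 4, align 4) → ends 24; lock at 24 (size 8, align 8) → ends 32; total 32 bytes, alignment 8
attrs at 0 (size 88, align 2) → ends 88
offset at 88 (size 32, align 2) → ends 120
within Record: lock at 24
88 + 24 = 112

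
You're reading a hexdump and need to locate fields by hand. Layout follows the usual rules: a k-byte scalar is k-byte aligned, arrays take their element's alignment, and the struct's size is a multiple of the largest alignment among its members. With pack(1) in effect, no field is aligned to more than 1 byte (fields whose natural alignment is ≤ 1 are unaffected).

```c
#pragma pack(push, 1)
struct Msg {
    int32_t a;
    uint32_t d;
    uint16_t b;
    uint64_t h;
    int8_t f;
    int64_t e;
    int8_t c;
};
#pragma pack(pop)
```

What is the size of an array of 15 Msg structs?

0..4  a  (4B, 1-aligned)
4..8  d  (4B, 1-aligned)
8..10  b  (2B, 1-aligned)
10..18  h  (8B, 1-aligned)
18..19  f  (1B, 1-aligned)
19..27  e  (8B, 1-aligned)
27..28  c  (1B, 1-aligned)
sizeof = 28, alignof = 1
array of 15: 15 × 28 = 420

420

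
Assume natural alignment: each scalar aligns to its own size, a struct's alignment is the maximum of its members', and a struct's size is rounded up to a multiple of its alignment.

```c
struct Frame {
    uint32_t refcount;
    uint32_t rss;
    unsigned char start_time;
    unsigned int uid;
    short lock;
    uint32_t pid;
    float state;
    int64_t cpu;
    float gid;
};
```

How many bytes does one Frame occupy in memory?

refcount at 0 (size 4, align 4) → ends 4
rss at 4 (size 4, align 4) → ends 8
start_time at 8 (size 1, align 1) → ends 9
pad 3 to align 4 for uid
uid at 12 (size 4, align 4) → ends 16
lock at 16 (size 2, align 2) → ends 18
pad 2 to align 4 for pid
pid at 20 (size 4, align 4) → ends 24
state at 24 (size 4, align 4) → ends 28
pad 4 to align 8 for cpu
cpu at 32 (size 8, align 8) → ends 40
gid at 40 (size 4, align 4) → ends 44
tail pad 4 to reach multiple of 8
total 48 bytes, alignment 8

48 bytes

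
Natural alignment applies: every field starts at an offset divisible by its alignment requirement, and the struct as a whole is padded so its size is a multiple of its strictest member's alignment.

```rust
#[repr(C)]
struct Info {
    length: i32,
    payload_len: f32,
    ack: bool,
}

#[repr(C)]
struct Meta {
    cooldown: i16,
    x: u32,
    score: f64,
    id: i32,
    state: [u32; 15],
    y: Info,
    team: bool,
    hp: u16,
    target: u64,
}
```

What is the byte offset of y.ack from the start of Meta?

Info: 0..4  length  (4B, 4-aligned); 4..8  payload_len  (4B, 4-aligned); 8..9  ack  (1B, 1-aligned); 9..12  -- tail padding (3B); sizeof = 12, alignof = 4
0..2  cooldown  (2B, 2-aligned)
2..4  -- padding (2B)
4..8  x  (4B, 4-aligned)
8..16  score  (8B, 8-aligned)
16..20  id  (4B, 4-aligned)
20..80  state  (60B, 4-aligned)
80..92  y  (12B, 4-aligned)
within Info: ack at 8
80 + 8 = 88

88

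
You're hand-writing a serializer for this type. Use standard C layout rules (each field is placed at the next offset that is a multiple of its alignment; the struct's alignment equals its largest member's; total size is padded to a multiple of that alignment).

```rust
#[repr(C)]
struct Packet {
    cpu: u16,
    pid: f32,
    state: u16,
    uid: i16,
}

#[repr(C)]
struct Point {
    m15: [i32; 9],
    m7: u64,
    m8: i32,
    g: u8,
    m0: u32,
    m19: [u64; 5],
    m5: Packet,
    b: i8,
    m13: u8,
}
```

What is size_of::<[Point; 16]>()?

1920

Packet: cpu at 0 (size 2, align 2) → ends 2; pad 2 to align 4 for pid; pid at 4 (size 4, align 4) → ends 8; state at 8 (size 2, align 2) → ends 10; uid at 10 (size 2, align 2) → ends 12; total 12 bytes, alignment 4
m15 at 0 (size 36, align 4) → ends 36
pad 4 to align 8 for m7
m7 at 40 (size 8, align 8) → ends 48
m8 at 48 (size 4, align 4) → ends 52
g at 52 (size 1, align 1) → ends 53
pad 3 to align 4 for m0
m0 at 56 (size 4, align 4) → ends 60
pad 4 to align 8 for m19
m19 at 64 (size 40, align 8) → ends 104
m5 at 104 (size 12, align 4) → ends 116
b at 116 (size 1, align 1) → ends 117
m13 at 117 (size 1, align 1) → ends 118
tail pad 2 to reach multiple of 8
total 120 bytes, alignment 8
array of 16: 16 × 120 = 1920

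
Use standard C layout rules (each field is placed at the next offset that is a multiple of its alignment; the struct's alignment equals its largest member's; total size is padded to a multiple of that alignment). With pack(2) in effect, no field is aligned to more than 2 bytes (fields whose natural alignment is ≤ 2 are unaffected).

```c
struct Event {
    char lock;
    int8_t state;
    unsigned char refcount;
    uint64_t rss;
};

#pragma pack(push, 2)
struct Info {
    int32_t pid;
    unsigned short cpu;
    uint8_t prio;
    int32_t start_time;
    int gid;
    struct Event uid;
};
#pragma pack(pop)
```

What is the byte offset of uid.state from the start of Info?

17

Event: @0: lock [1B, align 1] → 1; @1: state [1B, align 1] → 2; @2: refcount [1B, align 1] → 3; +5 pad (align 8); @8: rss [8B, align 8] → 16; size 16, align 8
@0: pid [4B, align 2] → 4
@4: cpu [2B, align 2] → 6
@6: prio [1B, align 1] → 7
+1 pad (align 2)
@8: start_time [4B, align 2] → 12
@12: gid [4B, align 2] → 16
@16: uid [16B, align 2] → 32
within Event: state at 1
16 + 1 = 17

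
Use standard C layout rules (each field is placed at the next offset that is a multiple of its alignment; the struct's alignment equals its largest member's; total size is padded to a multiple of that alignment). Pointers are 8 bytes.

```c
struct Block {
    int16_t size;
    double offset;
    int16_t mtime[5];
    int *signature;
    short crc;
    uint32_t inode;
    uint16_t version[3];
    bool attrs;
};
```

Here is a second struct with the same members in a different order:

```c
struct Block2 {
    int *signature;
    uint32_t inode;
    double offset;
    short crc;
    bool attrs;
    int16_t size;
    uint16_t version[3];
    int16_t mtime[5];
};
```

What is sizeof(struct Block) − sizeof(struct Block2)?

8

@0: size [2B, align 2] → 2
+6 pad (align 8)
@8: offset [8B, align 8] → 16
@16: mtime [10B, align 2] → 26
+6 pad (align 8)
@32: signature [8B, align 8] → 40
@40: crc [2B, align 2] → 42
+2 pad (align 4)
@44: inode [4B, align 4] → 48
@48: version [6B, align 2] → 54
@54: attrs [1B, align 1] → 55
+1 tail pad (align 8)
size 56, align 8
— Block2 —
@0: signature [8B, align 8] → 8
@8: inode [4B, align 4] → 12
+4 pad (align 8)
@16: offset [8B, align 8] → 24
@24: crc [2B, align 2] → 26
@26: attrs [1B, align 1] → 27
+1 pad (align 2)
@28: size [2B, align 2] → 30
@30: version [6B, align 2] → 36
@36: mtime [10B, align 2] → 46
+2 tail pad (align 8)
size 48, align 8
56 − 48 = 8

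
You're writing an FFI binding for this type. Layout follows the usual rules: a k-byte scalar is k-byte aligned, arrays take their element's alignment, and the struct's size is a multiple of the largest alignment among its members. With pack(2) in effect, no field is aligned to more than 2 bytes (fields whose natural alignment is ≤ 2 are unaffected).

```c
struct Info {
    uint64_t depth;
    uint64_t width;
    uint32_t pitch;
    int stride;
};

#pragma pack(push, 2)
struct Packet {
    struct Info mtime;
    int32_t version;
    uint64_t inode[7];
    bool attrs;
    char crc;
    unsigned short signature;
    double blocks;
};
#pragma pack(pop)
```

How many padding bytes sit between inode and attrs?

Info: @0: depth [8B, align 8] → 8; @8: width [8B, align 8] → 16; @16: pitch [4B, align 4] → 20; @20: stride [4B, align 4] → 24; size 24, align 8
@0: mtime [24B, align 2] → 24
@24: version [4B, align 2] → 28
@28: inode [56B, align 2] → 84
@84: attrs [1B, align 1] → 85

0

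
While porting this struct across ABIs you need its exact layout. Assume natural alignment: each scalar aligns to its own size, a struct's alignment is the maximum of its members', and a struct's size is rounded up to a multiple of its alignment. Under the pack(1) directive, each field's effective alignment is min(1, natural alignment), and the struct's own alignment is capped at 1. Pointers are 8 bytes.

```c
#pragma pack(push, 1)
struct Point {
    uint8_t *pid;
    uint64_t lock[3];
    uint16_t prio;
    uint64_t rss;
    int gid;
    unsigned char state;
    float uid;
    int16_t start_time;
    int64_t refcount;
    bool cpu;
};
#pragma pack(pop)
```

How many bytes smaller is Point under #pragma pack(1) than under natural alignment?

natural layout:
  @0: pid [8B, align 8] → 8
  @8: lock [24B, align 8] → 32
  @32: prio [2B, align 2] → 34
  +6 pad (align 8)
  @40: rss [8B, align 8] → 48
  @48: gid [4B, align 4] → 52
  @52: state [1B, align 1] → 53
  +3 pad (align 4)
  @56: uid [4B, align 4] → 60
  @60: start_time [2B, align 2] → 62
  +2 pad (align 8)
  @64: refcount [8B, align 8] → 72
  @72: cpu [1B, align 1] → 73
  +7 tail pad (align 8)
  size 80, align 8
packed(1) layout:
  @0: pid [8B, align 1] → 8
  @8: lock [24B, align 1] → 32
  @32: prio [2B, align 1] → 34
  @34: rss [8B, align 1] → 42
  @42: gid [4B, align 1] → 46
  @46: state [1B, align 1] → 47
  @47: uid [4B, align 1] → 51
  @51: start_time [2B, align 1] → 53
  @53: refcount [8B, align 1] → 61
  @61: cpu [1B, align 1] → 62
  size 62, align 1
80 − 62 = 18

18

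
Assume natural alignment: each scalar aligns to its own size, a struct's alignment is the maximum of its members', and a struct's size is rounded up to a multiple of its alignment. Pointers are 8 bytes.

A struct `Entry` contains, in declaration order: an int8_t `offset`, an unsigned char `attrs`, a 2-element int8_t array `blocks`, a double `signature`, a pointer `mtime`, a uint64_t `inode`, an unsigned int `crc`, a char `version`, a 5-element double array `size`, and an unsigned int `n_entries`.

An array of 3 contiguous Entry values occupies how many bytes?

264

offset at 0 (size 1, align 1) → ends 1
attrs at 1 (size 1, align 1) → ends 2
blocks at 2 (size 2, align 1) → ends 4
pad 4 to align 8 for signature
signature at 8 (size 8, align 8) → ends 16
mtime at 16 (size 8, align 8) → ends 24
inode at 24 (size 8, align 8) → ends 32
crc at 32 (size 4, align 4) → ends 36
version at 36 (size 1, align 1) → ends 37
pad 3 to align 8 for size
size at 40 (size 40, align 8) → ends 80
n_entries at 80 (size 4, align 4) → ends 84
tail pad 4 to reach multiple of 8
total 88 bytes, alignment 8
array of 3: 3 × 88 = 264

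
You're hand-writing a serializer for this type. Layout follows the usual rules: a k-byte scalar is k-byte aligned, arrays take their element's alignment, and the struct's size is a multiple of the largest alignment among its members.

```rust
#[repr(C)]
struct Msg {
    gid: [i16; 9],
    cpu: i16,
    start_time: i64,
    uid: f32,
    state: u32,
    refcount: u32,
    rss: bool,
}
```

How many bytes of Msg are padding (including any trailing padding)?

gid at 0 (size 18, align 2) → ends 18
cpu at 18 (size 2, align 2) → ends 20
pad 4 to align 8 for start_time
start_time at 24 (size 8, align 8) → ends 32
uid at 32 (size 4, align 4) → ends 36
state at 36 (size 4, align 4) → ends 40
refcount at 40 (size 4, align 4) → ends 44
rss at 44 (size 1, align 1) → ends 45
tail pad 3 to reach multiple of 8
total 48 bytes, alignment 8
data bytes 41, size 48 → padding 7

7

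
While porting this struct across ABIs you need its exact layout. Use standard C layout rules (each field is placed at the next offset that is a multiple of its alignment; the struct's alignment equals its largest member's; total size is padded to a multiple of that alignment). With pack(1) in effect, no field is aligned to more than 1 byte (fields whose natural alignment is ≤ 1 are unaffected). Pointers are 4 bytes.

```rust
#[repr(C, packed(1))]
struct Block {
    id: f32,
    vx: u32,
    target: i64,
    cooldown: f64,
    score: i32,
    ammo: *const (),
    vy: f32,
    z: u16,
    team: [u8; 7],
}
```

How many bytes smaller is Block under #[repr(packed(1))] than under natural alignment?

natural layout:
  id at 0 (size 4, align 4) → ends 4
  vx at 4 (size 4, align 4) → ends 8
  target at 8 (size 8, align 8) → ends 16
  cooldown at 16 (size 8, align 8) → ends 24
  score at 24 (size 4, align 4) → ends 28
  ammo at 28 (size 4, align 4) → ends 32
  vy at 32 (size 4, align 4) → ends 36
  z at 36 (size 2, align 2) → ends 38
  team at 38 (size 7, align 1) → ends 45
  tail pad 3 to reach multiple of 8
  total 48 bytes, alignment 8
packed(1) layout:
  id at 0 (size 4, align 1) → ends 4
  vx at 4 (size 4, align 1) → ends 8
  target at 8 (size 8, align 1) → ends 16
  cooldown at 16 (size 8, align 1) → ends 24
  score at 24 (size 4, align 1) → ends 28
  ammo at 28 (size 4, align 1) → ends 32
  vy at 32 (size 4, align 1) → ends 36
  z at 36 (size 2, align 1) → ends 38
  team at 38 (size 7, align 1) → ends 45
  total 45 bytes, alignment 1
48 − 45 = 3

3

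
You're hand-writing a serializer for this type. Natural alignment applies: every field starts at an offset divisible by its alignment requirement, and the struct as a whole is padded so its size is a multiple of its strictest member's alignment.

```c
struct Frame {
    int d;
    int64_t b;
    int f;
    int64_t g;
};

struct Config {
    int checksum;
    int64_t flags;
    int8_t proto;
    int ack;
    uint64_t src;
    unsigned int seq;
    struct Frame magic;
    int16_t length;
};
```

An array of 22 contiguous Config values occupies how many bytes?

Frame: d at 0 (size 4, align 4) → ends 4; pad 4 to align 8 for b; b at 8 (size 8, align 8) → ends 16; f at 16 (size 4, align 4) → ends 20; pad 4 to align 8 for g; g at 24 (size 8, align 8) → ends 32; total 32 bytes, alignment 8
checksum at 0 (size 4, align 4) → ends 4
pad 4 to align 8 for flags
flags at 8 (size 8, align 8) → ends 16
proto at 16 (size 1, align 1) → ends 17
pad 3 to align 4 for ack
ack at 20 (size 4, align 4) → ends 24
src at 24 (size 8, align 8) → ends 32
seq at 32 (size 4, align 4) → ends 36
pad 4 to align 8 for magic
magic at 40 (size 32, align 8) → ends 72
length at 72 (size 2, align 2) → ends 74
tail pad 6 to reach multiple of 8
total 80 bytes, alignment 8
array of 22: 22 × 80 = 1760

1760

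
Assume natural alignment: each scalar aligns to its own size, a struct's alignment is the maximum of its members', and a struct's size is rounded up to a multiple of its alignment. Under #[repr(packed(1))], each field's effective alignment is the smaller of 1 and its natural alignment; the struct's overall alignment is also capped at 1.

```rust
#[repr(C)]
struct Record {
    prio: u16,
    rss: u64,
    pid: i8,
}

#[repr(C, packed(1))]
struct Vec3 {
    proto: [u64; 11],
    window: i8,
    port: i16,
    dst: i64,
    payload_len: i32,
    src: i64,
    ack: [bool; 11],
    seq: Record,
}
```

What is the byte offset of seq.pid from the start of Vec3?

Record: @0: prio [2B, align 2] → 2; +6 pad (align 8); @8: rss [8B, align 8] → 16; @16: pid [1B, align 1] → 17; +7 tail pad (align 8); size 24, align 8
@0: proto [88B, align 1] → 88
@88: window [1B, align 1] → 89
@89: port [2B, align 1] → 91
@91: dst [8B, align 1] → 99
@99: payload_len [4B, align 1] → 103
@103: src [8B, align 1] → 111
@111: ack [11B, align 1] → 122
@122: seq [24B, align 1] → 146
within Record: pid at 16
122 + 16 = 138

138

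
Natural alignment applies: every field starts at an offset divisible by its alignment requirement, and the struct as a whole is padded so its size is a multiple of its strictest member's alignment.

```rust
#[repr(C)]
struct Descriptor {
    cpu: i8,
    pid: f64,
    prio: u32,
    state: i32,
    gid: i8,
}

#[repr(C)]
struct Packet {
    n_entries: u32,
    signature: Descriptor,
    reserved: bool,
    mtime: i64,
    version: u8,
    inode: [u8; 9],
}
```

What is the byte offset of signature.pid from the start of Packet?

16

Descriptor: 0..1  cpu  (1B, 1-aligned); 1..8  -- padding (7B); 8..16  pid  (8B, 8-aligned); 16..20  prio  (4B, 4-aligned); 20..24  state  (4B, 4-aligned); 24..25  gid  (1B, 1-aligned); 25..32  -- tail padding (7B); sizeof = 32, alignof = 8
0..4  n_entries  (4B, 4-aligned)
4..8  -- padding (4B)
8..40  signature  (32B, 8-aligned)
within Descriptor: pid at 8
8 + 8 = 16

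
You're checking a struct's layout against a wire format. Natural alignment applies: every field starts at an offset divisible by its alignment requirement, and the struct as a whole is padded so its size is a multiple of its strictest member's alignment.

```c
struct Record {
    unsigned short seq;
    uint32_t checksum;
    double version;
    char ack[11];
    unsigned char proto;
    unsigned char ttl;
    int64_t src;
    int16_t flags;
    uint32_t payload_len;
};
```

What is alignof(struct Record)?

member alignments: seq=2, checksum=4, version=8, ack=1, proto=1, ttl=1, src=8, flags=2, payload_len=4
max = 8

8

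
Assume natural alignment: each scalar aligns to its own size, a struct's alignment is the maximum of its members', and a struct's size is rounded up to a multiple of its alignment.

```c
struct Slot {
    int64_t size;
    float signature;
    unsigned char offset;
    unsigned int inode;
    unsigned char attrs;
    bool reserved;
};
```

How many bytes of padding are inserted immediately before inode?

3

size at 0 (size 8, align 8) → ends 8
signature at 8 (size 4, align 4) → ends 12
offset at 12 (size 1, align 1) → ends 13
pad 3 to align 4 for inode
inode at 16 (size 4, align 4) → ends 20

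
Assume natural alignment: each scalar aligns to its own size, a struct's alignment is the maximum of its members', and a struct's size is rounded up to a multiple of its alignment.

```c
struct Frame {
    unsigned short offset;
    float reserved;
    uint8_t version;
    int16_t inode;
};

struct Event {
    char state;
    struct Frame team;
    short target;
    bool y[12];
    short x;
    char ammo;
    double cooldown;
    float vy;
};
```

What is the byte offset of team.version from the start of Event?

Frame: 0..2  offset  (2B, 2-aligned); 2..4  -- padding (2B); 4..8  reserved  (4B, 4-aligned); 8..9  version  (1B, 1-aligned); 9..10  -- padding (1B); 10..12  inode  (2B, 2-aligned); sizeof = 12, alignof = 4
0..1  state  (1B, 1-aligned)
1..4  -- padding (3B)
4..16  team  (12B, 4-aligned)
within Frame: version at 8
4 + 8 = 12

12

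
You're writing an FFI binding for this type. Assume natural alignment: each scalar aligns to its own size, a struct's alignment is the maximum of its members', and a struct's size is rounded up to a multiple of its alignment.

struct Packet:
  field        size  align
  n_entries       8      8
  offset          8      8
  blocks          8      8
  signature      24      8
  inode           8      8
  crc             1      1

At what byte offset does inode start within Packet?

48

n_entries at 0 (size 8, align 8) → ends 8
offset at 8 (size 8, align 8) → ends 16
blocks at 16 (size 8, align 8) → ends 24
signature at 24 (size 24, align 8) → ends 48
inode at 48 (size 8, align 8) → ends 56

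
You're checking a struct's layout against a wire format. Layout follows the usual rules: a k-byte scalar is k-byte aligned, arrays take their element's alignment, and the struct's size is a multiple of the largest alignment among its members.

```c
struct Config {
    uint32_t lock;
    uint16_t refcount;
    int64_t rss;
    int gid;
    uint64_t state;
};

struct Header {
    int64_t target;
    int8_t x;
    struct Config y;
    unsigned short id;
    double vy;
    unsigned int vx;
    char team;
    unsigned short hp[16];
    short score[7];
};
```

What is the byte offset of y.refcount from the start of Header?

20

Config: lock at 0 (size 4, align 4) → ends 4; refcount at 4 (size 2, align 2) → ends 6; pad 2 to align 8 for rss; rss at 8 (size 8, align 8) → ends 16; gid at 16 (size 4, align 4) → ends 20; pad 4 to align 8 for state; state at 24 (size 8, align 8) → ends 32; total 32 bytes, alignment 8
target at 0 (size 8, align 8) → ends 8
x at 8 (size 1, align 1) → ends 9
pad 7 to align 8 for y
y at 16 (size 32, align 8) → ends 48
within Config: refcount at 4
16 + 4 = 20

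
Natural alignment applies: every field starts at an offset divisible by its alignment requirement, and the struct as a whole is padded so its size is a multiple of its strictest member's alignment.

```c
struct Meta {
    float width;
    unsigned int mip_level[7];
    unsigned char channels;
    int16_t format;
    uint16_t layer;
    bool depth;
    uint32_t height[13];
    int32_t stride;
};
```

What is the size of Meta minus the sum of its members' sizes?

width at 0 (size 4, align 4) → ends 4
mip_level at 4 (size 28, align 4) → ends 32
channels at 32 (size 1, align 1) → ends 33
pad 1 to align 2 for format
format at 34 (size 2, align 2) → ends 36
layer at 36 (size 2, align 2) → ends 38
depth at 38 (size 1, align 1) → ends 39
pad 1 to align 4 for height
height at 40 (size 52, align 4) → ends 92
stride at 92 (size 4, align 4) → ends 96
total 96 bytes, alignment 4
data bytes 94, size 96 → padding 2

2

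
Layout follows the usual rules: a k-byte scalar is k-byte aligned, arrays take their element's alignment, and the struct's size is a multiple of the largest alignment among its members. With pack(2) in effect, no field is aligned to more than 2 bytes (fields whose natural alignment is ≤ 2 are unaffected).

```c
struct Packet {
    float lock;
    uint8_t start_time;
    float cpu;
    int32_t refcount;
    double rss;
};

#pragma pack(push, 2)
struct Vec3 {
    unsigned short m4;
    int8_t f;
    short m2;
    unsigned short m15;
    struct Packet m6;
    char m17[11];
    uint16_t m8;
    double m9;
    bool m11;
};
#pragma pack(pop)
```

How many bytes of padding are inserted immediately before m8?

1

Packet: lock at 0 (size 4, align 4) → ends 4; start_time at 4 (size 1, align 1) → ends 5; pad 3 to align 4 for cpu; cpu at 8 (size 4, align 4) → ends 12; refcount at 12 (size 4, align 4) → ends 16; rss at 16 (size 8, align 8) → ends 24; total 24 bytes, alignment 8
m4 at 0 (size 2, align 2) → ends 2
f at 2 (size 1, align 1) → ends 3
pad 1 to align 2 for m2
m2 at 4 (size 2, align 2) → ends 6
m15 at 6 (size 2, align 2) → ends 8
m6 at 8 (size 24, align 2) → ends 32
m17 at 32 (size 11, align 1) → ends 43
pad 1 to align 2 for m8
m8 at 44 (size 2, align 2) → ends 46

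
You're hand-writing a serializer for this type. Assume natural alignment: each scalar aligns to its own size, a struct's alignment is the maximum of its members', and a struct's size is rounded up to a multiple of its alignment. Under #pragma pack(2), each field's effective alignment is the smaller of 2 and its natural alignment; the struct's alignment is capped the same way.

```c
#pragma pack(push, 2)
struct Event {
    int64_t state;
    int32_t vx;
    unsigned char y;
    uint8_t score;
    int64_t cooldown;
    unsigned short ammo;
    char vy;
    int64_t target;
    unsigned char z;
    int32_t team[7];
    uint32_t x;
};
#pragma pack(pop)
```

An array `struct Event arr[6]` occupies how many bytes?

0..8  state  (8B, 2-aligned)
8..12  vx  (4B, 2-aligned)
12..13  y  (1B, 1-aligned)
13..14  score  (1B, 1-aligned)
14..22  cooldown  (8B, 2-aligned)
22..24  ammo  (2B, 2-aligned)
24..25  vy  (1B, 1-aligned)
25..26  -- padding (1B)
26..34  target  (8B, 2-aligned)
34..35  z  (1B, 1-aligned)
35..36  -- padding (1B)
36..64  team  (28B, 2-aligned)
64..68  x  (4B, 2-aligned)
sizeof = 68, alignof = 2
array of 6: 6 × 68 = 408

408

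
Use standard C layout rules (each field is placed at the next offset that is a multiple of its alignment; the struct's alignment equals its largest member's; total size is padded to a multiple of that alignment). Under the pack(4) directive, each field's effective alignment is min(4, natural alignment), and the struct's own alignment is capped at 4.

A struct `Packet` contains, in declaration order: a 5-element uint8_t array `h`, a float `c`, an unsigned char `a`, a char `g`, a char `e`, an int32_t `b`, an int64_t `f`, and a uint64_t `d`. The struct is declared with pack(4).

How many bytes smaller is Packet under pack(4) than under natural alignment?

4

natural layout:
  h at 0 (size 5, align 1) → ends 5
  pad 3 to align 4 for c
  c at 8 (size 4, align 4) → ends 12
  a at 12 (size 1, align 1) → ends 13
  g at 13 (size 1, align 1) → ends 14
  e at 14 (size 1, align 1) → ends 15
  pad 1 to align 4 for b
  b at 16 (size 4, align 4) → ends 20
  pad 4 to align 8 for f
  f at 24 (size 8, align 8) → ends 32
  d at 32 (size 8, align 8) → ends 40
  total 40 bytes, alignment 8
packed(4) layout:
  h at 0 (size 5, align 1) → ends 5
  pad 3 to align 4 for c
  c at 8 (size 4, align 4) → ends 12
  a at 12 (size 1, align 1) → ends 13
  g at 13 (size 1, align 1) → ends 14
  e at 14 (size 1, align 1) → ends 15
  pad 1 to align 4 for b
  b at 16 (size 4, align 4) → ends 20
  f at 20 (size 8, align 4) → ends 28
  d at 28 (size 8, align 4) → ends 36
  total 36 bytes, alignment 4
40 − 36 = 4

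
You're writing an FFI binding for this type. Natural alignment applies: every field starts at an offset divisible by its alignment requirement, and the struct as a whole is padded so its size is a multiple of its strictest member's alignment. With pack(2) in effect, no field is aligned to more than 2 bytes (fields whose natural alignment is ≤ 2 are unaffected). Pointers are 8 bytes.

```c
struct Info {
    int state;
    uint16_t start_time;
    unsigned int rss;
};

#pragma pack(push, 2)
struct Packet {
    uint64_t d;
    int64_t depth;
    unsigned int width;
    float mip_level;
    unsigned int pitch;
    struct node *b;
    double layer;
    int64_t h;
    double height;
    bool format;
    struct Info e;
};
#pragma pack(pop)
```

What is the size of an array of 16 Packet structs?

Info: state at 0 (size 4, align 4) → ends 4; start_time at 4 (size 2, align 2) → ends 6; pad 2 to align 4 for rss; rss at 8 (size 4, align 4) → ends 12; total 12 bytes, alignment 4
d at 0 (size 8, align 2) → ends 8
depth at 8 (size 8, align 2) → ends 16
width at 16 (size 4, align 2) → ends 20
mip_level at 20 (size 4, align 2) → ends 24
pitch at 24 (size 4, align 2) → ends 28
b at 28 (size 8, align 2) → ends 36
layer at 36 (size 8, align 2) → ends 44
h at 44 (size 8, align 2) → ends 52
height at 52 (size 8, align 2) → ends 60
format at 60 (size 1, align 1) → ends 61
pad 1 to align 2 for e
e at 62 (size 12, align 2) → ends 74
total 74 bytes, alignment 2
array of 16: 16 × 74 = 1184

1184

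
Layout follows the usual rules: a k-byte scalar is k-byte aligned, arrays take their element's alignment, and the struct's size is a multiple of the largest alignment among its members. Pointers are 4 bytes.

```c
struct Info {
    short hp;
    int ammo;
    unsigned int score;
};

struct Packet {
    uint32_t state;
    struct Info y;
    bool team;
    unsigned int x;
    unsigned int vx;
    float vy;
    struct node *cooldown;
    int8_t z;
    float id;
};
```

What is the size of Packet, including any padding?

44

Info: hp at 0 (size 2, align 2) → ends 2; pad 2 to align 4 for ammo; ammo at 4 (size 4, align 4) → ends 8; score at 8 (size 4, align 4) → ends 12; total 12 bytes, alignment 4
state at 0 (size 4, align 4) → ends 4
y at 4 (size 12, align 4) → ends 16
team at 16 (size 1, align 1) → ends 17
pad 3 to align 4 for x
x at 20 (size 4, align 4) → ends 24
vx at 24 (size 4, align 4) → ends 28
vy at 28 (size 4, align 4) → ends 32
cooldown at 32 (size 4, align 4) → ends 36
z at 36 (size 1, align 1) → ends 37
pad 3 to align 4 for id
id at 40 (size 4, align 4) → ends 44
total 44 bytes, alignment 4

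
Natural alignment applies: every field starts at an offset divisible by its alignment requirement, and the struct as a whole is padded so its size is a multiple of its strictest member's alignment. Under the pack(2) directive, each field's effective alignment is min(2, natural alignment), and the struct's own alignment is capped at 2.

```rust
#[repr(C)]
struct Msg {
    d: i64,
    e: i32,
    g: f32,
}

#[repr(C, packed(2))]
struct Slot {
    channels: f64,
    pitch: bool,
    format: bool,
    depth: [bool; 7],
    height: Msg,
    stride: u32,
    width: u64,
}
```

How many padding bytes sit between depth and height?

Msg: 0..8  d  (8B, 8-aligned); 8..12  e  (4B, 4-aligned); 12..16  g  (4B, 4-aligned); sizeof = 16, alignof = 8
0..8  channels  (8B, 2-aligned)
8..9  pitch  (1B, 1-aligned)
9..10  format  (1B, 1-aligned)
10..17  depth  (7B, 1-aligned)
17..18  -- padding (1B)
18..34  height  (16B, 2-aligned)

1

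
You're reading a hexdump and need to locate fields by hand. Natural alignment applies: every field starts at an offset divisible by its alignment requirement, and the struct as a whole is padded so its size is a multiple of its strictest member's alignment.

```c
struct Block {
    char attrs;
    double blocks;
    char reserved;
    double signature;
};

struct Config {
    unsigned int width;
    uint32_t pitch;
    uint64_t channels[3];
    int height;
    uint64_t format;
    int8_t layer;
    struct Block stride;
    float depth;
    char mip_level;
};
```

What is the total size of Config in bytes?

96 bytes

Block: 0..1  attrs  (1B, 1-aligned); 1..8  -- padding (7B); 8..16  blocks  (8B, 8-aligned); 16..17  reserved  (1B, 1-aligned); 17..24  -- padding (7B); 24..32  signature  (8B, 8-aligned); sizeof = 32, alignof = 8
0..4  width  (4B, 4-aligned)
4..8  pitch  (4B, 4-aligned)
8..32  channels  (24B, 8-aligned)
32..36  height  (4B, 4-aligned)
36..40  -- padding (4B)
40..48  format  (8B, 8-aligned)
48..49  layer  (1B, 1-aligned)
49..56  -- padding (7B)
56..88  stride  (32B, 8-aligned)
88..92  depth  (4B, 4-aligned)
92..93  mip_level  (1B, 1-aligned)
93..96  -- tail padding (3B)
sizeof = 96, alignof = 8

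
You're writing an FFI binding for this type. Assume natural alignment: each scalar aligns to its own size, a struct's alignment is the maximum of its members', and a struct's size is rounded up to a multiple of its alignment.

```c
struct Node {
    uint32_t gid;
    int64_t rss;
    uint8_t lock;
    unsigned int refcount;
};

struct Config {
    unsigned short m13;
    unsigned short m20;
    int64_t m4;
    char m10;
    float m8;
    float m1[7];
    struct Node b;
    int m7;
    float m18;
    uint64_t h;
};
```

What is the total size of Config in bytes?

Node: @0: gid [4B, align 4] → 4; +4 pad (align 8); @8: rss [8B, align 8] → 16; @16: lock [1B, align 1] → 17; +3 pad (align 4); @20: refcount [4B, align 4] → 24; size 24, align 8
@0: m13 [2B, align 2] → 2
@2: m20 [2B, align 2] → 4
+4 pad (align 8)
@8: m4 [8B, align 8] → 16
@16: m10 [1B, align 1] → 17
+3 pad (align 4)
@20: m8 [4B, align 4] → 24
@24: m1 [28B, align 4] → 52
+4 pad (align 8)
@56: b [24B, align 8] → 80
@80: m7 [4B, align 4] → 84
@84: m18 [4B, align 4] → 88
@88: h [8B, align 8] → 96
size 96, align 8

96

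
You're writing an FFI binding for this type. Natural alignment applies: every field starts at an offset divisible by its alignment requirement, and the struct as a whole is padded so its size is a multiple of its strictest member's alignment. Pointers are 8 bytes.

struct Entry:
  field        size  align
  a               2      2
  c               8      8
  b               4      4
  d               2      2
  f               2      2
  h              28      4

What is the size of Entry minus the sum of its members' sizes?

a at 0 (size 2, align 2) → ends 2
pad 6 to align 8 for c
c at 8 (size 8, align 8) → ends 16
b at 16 (size 4, align 4) → ends 20
d at 20 (size 2, align 2) → ends 22
f at 22 (size 2, align 2) → ends 24
h at 24 (size 28, align 4) → ends 52
tail pad 4 to reach multiple of 8
total 56 bytes, alignment 8
data bytes 46, size 56 → padding 10

10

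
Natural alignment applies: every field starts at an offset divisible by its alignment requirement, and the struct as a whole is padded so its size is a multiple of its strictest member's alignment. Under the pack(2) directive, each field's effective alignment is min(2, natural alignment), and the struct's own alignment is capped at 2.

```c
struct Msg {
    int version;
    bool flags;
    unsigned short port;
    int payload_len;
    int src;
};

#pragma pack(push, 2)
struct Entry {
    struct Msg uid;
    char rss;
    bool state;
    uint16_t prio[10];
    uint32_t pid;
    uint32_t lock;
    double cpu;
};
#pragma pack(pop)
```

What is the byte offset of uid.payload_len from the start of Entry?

Msg: version at 0 (size 4, align 4) → ends 4; flags at 4 (size 1, align 1) → ends 5; pad 1 to align 2 for port; port at 6 (size 2, align 2) → ends 8; payload_len at 8 (size 4, align 4) → ends 12; src at 12 (size 4, align 4) → ends 16; total 16 bytes, alignment 4
uid at 0 (size 16, align 2) → ends 16
within Msg: payload_len at 8
0 + 8 = 8

8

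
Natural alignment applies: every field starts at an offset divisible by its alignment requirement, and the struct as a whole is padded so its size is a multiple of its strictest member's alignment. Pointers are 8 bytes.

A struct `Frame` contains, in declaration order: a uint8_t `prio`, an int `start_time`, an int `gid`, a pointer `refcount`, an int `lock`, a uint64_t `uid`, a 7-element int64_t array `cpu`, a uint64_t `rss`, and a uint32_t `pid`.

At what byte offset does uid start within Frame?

32

@0: prio [1B, align 1] → 1
+3 pad (align 4)
@4: start_time [4B, align 4] → 8
@8: gid [4B, align 4] → 12
+4 pad (align 8)
@16: refcount [8B, align 8] → 24
@24: lock [4B, align 4] → 28
+4 pad (align 8)
@32: uid [8B, align 8] → 40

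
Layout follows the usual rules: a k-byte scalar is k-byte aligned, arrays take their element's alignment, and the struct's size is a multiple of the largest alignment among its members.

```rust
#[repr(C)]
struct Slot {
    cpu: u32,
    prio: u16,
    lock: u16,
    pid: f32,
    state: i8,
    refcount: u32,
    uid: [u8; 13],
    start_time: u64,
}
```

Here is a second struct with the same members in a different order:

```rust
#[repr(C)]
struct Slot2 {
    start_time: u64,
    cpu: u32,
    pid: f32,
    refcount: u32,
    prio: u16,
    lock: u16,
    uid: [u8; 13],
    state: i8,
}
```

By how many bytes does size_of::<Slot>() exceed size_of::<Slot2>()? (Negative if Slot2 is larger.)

8

0..4  cpu  (4B, 4-aligned)
4..6  prio  (2B, 2-aligned)
6..8  lock  (2B, 2-aligned)
8..12  pid  (4B, 4-aligned)
12..13  state  (1B, 1-aligned)
13..16  -- padding (3B)
16..20  refcount  (4B, 4-aligned)
20..33  uid  (13B, 1-aligned)
33..40  -- padding (7B)
40..48  start_time  (8B, 8-aligned)
sizeof = 48, alignof = 8
— Slot2 —
0..8  start_time  (8B, 8-aligned)
8..12  cpu  (4B, 4-aligned)
12..16  pid  (4B, 4-aligned)
16..20  refcount  (4B, 4-aligned)
20..22  prio  (2B, 2-aligned)
22..24  lock  (2B, 2-aligned)
24..37  uid  (13B, 1-aligned)
37..38  state  (1B, 1-aligned)
38..40  -- tail padding (2B)
sizeof = 40, alignof = 8
48 − 40 = 8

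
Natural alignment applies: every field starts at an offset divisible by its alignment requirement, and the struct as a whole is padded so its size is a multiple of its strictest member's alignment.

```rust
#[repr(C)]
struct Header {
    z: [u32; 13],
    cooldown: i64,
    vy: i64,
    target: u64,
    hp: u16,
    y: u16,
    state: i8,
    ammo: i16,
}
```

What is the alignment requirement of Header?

8

member alignments: z=4, cooldown=8, vy=8, target=8, hp=2, y=2, state=1, ammo=2
max = 8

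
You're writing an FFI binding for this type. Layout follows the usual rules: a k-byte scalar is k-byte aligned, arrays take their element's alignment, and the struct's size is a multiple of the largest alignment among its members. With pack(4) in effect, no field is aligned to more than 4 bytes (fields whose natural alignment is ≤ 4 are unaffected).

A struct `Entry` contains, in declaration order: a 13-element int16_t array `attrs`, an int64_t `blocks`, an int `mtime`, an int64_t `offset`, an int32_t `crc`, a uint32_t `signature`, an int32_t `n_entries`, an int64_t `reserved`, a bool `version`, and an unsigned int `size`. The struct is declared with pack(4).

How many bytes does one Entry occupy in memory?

76 bytes

@0: attrs [26B, align 2] → 26
+2 pad (align 4)
@28: blocks [8B, align 4] → 36
@36: mtime [4B, align 4] → 40
@40: offset [8B, align 4] → 48
@48: crc [4B, align 4] → 52
@52: signature [4B, align 4] → 56
@56: n_entries [4B, align 4] → 60
@60: reserved [8B, align 4] → 68
@68: version [1B, align 1] → 69
+3 pad (align 4)
@72: size [4B, align 4] → 76
size 76, align 4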